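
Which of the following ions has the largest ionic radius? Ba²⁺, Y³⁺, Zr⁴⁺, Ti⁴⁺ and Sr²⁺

Tabulating Z and e⁻: Ti⁴⁺: 18 e⁻, Z=22, Zr⁴⁺: 36 e⁻, Z=40, Y³⁺: 36 e⁻, Z=39, Sr²⁺: 36 e⁻, Z=38, Ba²⁺: 54 e⁻, Z=56. Ti⁴⁺ < Zr⁴⁺ (same group, 1 shell fewer); Zr⁴⁺ < Y³⁺ (both 36 e⁻, Z=40>39); Y³⁺ < Sr²⁺ (isoelectronic, higher Z=39 is smaller); Sr²⁺ < Ba²⁺ (same group, period 5 vs 6).

Ba²⁺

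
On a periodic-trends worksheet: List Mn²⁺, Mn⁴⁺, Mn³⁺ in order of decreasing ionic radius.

Same element, different charge: the more highly charged cation has fewer electrons and a greater effective nuclear charge per electron, making Mn⁴⁺ the smallest.

Mn²⁺ > Mn³⁺ > Mn⁴⁺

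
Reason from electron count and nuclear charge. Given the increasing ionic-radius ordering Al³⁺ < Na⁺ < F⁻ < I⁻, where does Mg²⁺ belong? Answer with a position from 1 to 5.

Electron counts and nuclear charges: Al³⁺ (Z=13, 10 e⁻), Mg²⁺ (Z=12, 10 e⁻), Na⁺ (Z=11, 10 e⁻), F⁻ (Z=9, 10 e⁻), I⁻ (Z=53, 54 e⁻). Al³⁺ < Mg²⁺ (both 10 e⁻, Z=13>12); Mg²⁺ < Na⁺ (isoelectronic, higher Z=12 is smaller); Na⁺ < F⁻ (isoelectronic, higher Z=11 is smaller); F⁻ < I⁻ (same group, period 2 vs 5).
The complete sequence is Al³⁺ < Mg²⁺ < Na⁺ < F⁻ < I⁻. Mg²⁺ sits at position 2.

2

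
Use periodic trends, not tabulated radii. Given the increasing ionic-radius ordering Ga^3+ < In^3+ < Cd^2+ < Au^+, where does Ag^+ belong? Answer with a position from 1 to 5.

Work out protons and electrons: Ga^3+: 28 e⁻, Z=31, In^3+: 46 e⁻, Z=49, Cd^2+: 46 e⁻, Z=48, Ag^+: 46 e⁻, Z=47, Au^+: 78 e⁻, Z=79. Ga^3+ < In^3+ (same group, period 4 vs 5); In^3+ < Cd^2+ (isoelectronic, higher Z=49 is smaller); Cd^2+ < Ag^+ (both 46 e⁻, Z=48>47); Ag^+ < Au^+ (same group, 1 shell fewer).
The complete sequence is Ga^3+ < In^3+ < Cd^2+ < Ag^+ < Au^+. Ag^+ sits at position 4.

4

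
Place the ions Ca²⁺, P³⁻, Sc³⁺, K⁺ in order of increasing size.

All of these have 18 electrons (isoelectronic). With the same electron cloud, the ion with the most protons pulls it in tightest. Nuclear charges: Sc³⁺ (Z=21), Ca²⁺ (Z=20), K⁺ (Z=19), P³⁻ (Z=15). Highest Z is smallest.

Sc³⁺ < Ca²⁺ < K⁺ < P³⁻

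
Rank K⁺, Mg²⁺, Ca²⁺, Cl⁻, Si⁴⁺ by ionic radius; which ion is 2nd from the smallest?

Mg²⁺

First list Z and electron count for each: Si⁴⁺ (Z=14, 10 e⁻), Mg²⁺ (Z=12, 10 e⁻), Ca²⁺ (Z=20, 18 e⁻), K⁺ (Z=19, 18 e⁻), Cl⁻ (Z=17, 18 e⁻). Si⁴⁺ < Mg²⁺ (isoelectronic, higher Z=14 is smaller); Mg²⁺ < Ca²⁺ (same group, period 3 vs 4); Ca²⁺ < K⁺ (both 18 e⁻, Z=20>19); K⁺ < Cl⁻ (isoelectronic, higher Z=19 is smaller).
So the order is Si⁴⁺ < Mg²⁺ < Ca²⁺ < K⁺ < Cl⁻; the 2nd-smallest ion is Mg²⁺.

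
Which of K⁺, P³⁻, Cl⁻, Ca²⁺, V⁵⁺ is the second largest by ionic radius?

Cl⁻

Isoelectronic series (18 e⁻ each). Size is set by nuclear charge: more protons means a smaller ion. V⁵⁺ (Z=23), Ca²⁺ (Z=20), K⁺ (Z=19), Cl⁻ (Z=17), P³⁻ (Z=15).
Full ascending order: V⁵⁺ < Ca²⁺ < K⁺ < Cl⁻ < P³⁻. Counting from the largest, position 2 is Cl⁻.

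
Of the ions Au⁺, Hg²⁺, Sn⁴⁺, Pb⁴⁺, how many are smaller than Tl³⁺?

Work out protons and electrons: Sn⁴⁺ (Z=50, 46 e⁻), Pb⁴⁺ (Z=82, 78 e⁻), Tl³⁺ (Z=81, 78 e⁻), Hg²⁺ (Z=80, 78 e⁻), Au⁺ (Z=79, 78 e⁻). Sn⁴⁺ < Pb⁴⁺ (same group, 1 shell fewer); Pb⁴⁺ < Tl³⁺ (isoelectronic, higher Z=82 is smaller); Tl³⁺ < Hg²⁺ (isoelectronic, higher Z=81 is smaller); Hg²⁺ < Au⁺ (both 78 e⁻, Z=80>79).
Ordering all of them (including Tl³⁺) by radius gives Sn⁴⁺ < Pb⁴⁺ < Tl³⁺ < Hg²⁺ < Au⁺. That's 2.

2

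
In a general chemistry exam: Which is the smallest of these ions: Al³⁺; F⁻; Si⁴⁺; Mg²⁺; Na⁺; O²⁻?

All of these have 10 electrons (isoelectronic). With the same electron cloud, the ion with the most protons pulls it in tightest. Nuclear charges: Si⁴⁺ (Z=14), Al³⁺ (Z=13), Mg²⁺ (Z=12), Na⁺ (Z=11), F⁻ (Z=9), O²⁻ (Z=8). Highest Z is smallest.

Si⁴⁺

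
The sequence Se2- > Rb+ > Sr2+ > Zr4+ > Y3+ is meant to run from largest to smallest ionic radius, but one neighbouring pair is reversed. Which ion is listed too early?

Check each adjacent pair. Zr4+ and Y3+ are reversed: they are isoelectronic (36 e⁻) and Zr has more protons than Y (40 vs 39), making Zr4+ smaller. No other neighbouring pair contradicts the periodic trends, so Zr4+ is the ion listed too early.

Zr4+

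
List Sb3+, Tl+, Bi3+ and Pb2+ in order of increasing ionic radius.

First list Z and electron count for each: Sb3+: 48 e⁻, Z=51, Bi3+: 80 e⁻, Z=83, Pb2+: 80 e⁻, Z=82, Tl+: 80 e⁻, Z=81. Sb3+ < Bi3+ (same group, period 5 vs 6); Bi3+ < Pb2+ (both 80 e⁻, Z=83>82); Pb2+ < Tl+ (both 80 e⁻, Z=82>81).

Sb3+ < Bi3+ < Pb2+ < Tl+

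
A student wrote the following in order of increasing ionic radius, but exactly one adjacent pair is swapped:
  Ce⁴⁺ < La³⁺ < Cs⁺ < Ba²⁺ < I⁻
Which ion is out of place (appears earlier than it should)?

Cs⁺

Compare adjacent ions: both have 54 electrons but Z(Ba)=56 > Z(Cs)=55, so Ba²⁺ should be the smaller of the two — yet in this increasing list Cs⁺ sits before Ba²⁺. Nothing else is reversed, so Cs⁺ should move one place to the right.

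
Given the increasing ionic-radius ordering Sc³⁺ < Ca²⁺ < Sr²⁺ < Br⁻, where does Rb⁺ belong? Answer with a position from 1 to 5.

Electron counts and nuclear charges: Sc³⁺ has 18 e⁻ (Z=21), Ca²⁺ has 18 e⁻ (Z=20), Sr²⁺ has 36 e⁻ (Z=38), Rb⁺ has 36 e⁻ (Z=37), Br⁻ has 36 e⁻ (Z=35). Sc³⁺ < Ca²⁺ (both 18 e⁻, Z=21>20); Ca²⁺ < Sr²⁺ (same group, period 4 vs 5); Sr²⁺ < Rb⁺ (both 36 e⁻, Z=38>37); Rb⁺ < Br⁻ (both 36 e⁻, Z=37>35).
With Rb⁺ included the full order is Sc³⁺ < Ca²⁺ < Sr²⁺ < Rb⁺ < Br⁻, so it takes position 4.

4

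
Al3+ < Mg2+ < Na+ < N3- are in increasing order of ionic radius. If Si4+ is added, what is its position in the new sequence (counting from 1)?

1

All of these have 10 electrons (isoelectronic). With the same electron cloud, the ion with the most protons pulls it in tightest. Nuclear charges: Si4+ (Z=14), Al3+ (Z=13), Mg2+ (Z=12), Na+ (Z=11), N3- (Z=7). Highest Z is smallest.
The complete sequence is Si4+ < Al3+ < Mg2+ < Na+ < N3-. Si4+ sits at position 1.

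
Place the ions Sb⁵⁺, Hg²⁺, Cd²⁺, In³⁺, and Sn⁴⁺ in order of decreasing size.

Hg²⁺ > Cd²⁺ > In³⁺ > Sn⁴⁺ > Sb⁵⁺

First list Z and electron count for each: Sb⁵⁺ (Z=51, 46 e⁻), Sn⁴⁺ (Z=50, 46 e⁻), In³⁺ (Z=49, 46 e⁻), Cd²⁺ (Z=48, 46 e⁻), Hg²⁺ (Z=80, 78 e⁻). Sb⁵⁺ < Sn⁴⁺ (isoelectronic, higher Z=51 is smaller); Sn⁴⁺ < In³⁺ (isoelectronic, higher Z=50 is smaller); In³⁺ < Cd²⁺ (both 46 e⁻, Z=49>48); Cd²⁺ < Hg²⁺ (same group, period 5 vs 6).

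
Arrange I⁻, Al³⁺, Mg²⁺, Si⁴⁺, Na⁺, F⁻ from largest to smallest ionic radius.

I⁻ > F⁻ > Na⁺ > Mg²⁺ > Al³⁺ > Si⁴⁺

First list Z and electron count for each: Si⁴⁺: 10 e⁻, Z=14, Al³⁺: 10 e⁻, Z=13, Mg²⁺: 10 e⁻, Z=12, Na⁺: 10 e⁻, Z=11, F⁻: 10 e⁻, Z=9, I⁻: 54 e⁻, Z=53. Si⁴⁺ < Al³⁺ (both 10 e⁻, Z=14>13); Al³⁺ < Mg²⁺ (both 10 e⁻, Z=13>12); Mg²⁺ < Na⁺ (isoelectronic, higher Z=12 is smaller); Na⁺ < F⁻ (isoelectronic, higher Z=11 is smaller); F⁻ < I⁻ (same group, period 2 vs 5).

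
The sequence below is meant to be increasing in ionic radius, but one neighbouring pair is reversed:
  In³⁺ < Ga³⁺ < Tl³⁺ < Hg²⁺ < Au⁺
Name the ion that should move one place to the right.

Scanning neighbour by neighbour, only In³⁺/Ga³⁺ violates a trend: same group and charge — period 4 sits above period 5, so Ga³⁺ is smaller. That makes In³⁺ the one sitting a position early relative to where it belongs.

In³⁺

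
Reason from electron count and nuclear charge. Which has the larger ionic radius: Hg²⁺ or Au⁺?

Au⁺

Isoelectronic series (78 e⁻ each). Size is set by nuclear charge: more protons means a smaller ion. Hg²⁺ (Z=80), Au⁺ (Z=79).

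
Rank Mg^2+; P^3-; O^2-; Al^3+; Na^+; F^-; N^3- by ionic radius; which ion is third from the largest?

Electron counts and nuclear charges: Al^3+: 10 e⁻, Z=13, Mg^2+: 10 e⁻, Z=12, Na^+: 10 e⁻, Z=11, F^-: 10 e⁻, Z=9, O^2-: 10 e⁻, Z=8, N^3-: 10 e⁻, Z=7, P^3-: 18 e⁻, Z=15. Al^3+ < Mg^2+ (isoelectronic, higher Z=13 is smaller); Mg^2+ < Na^+ (both 10 e⁻, Z=12>11); Na^+ < F^- (isoelectronic, higher Z=11 is smaller); F^- < O^2- (both 10 e⁻, Z=9>8); O^2- < N^3- (isoelectronic, higher Z=8 is smaller); N^3- < P^3- (same group, 1 shell fewer).
That gives Al^3+ < Mg^2+ < Na^+ < F^- < O^2- < N^3- < P^3-. From the largest end, number 3 is O^2-.

O^2-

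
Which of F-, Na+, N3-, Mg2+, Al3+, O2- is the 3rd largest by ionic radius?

F-

Each ion has 10 electrons. The ranking follows nuclear charge in reverse — greater Z gives a smaller radius. Al3+ (Z=13), Mg2+ (Z=12), Na+ (Z=11), F- (Z=9), O2- (Z=8), N3- (Z=7).
Ordering: Al3+ < Mg2+ < Na+ < F- < O2- < N3-. The 3rd largest is F-.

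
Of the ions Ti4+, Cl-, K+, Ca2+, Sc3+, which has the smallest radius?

Ti4+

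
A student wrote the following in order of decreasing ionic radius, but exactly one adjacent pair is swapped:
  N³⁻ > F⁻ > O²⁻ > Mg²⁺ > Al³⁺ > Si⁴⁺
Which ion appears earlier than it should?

F⁻

The pair F⁻, O²⁻ is the wrong way round — F⁻ and O²⁻ share 10 electrons; the higher nuclear charge on F (Z=9) contracts it more, so F⁻ < O²⁻. All other adjacent pairs agree with periodic trends, so F⁻ is the misplaced ion.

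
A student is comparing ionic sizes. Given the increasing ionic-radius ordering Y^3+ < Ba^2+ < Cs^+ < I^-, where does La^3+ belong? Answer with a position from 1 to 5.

2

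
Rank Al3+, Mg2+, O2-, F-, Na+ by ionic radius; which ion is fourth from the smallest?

F-

Each ion has 10 electrons. The ranking follows nuclear charge in reverse — greater Z gives a smaller radius. Al3+ (Z=13), Mg2+ (Z=12), Na+ (Z=11), F- (Z=9), O2- (Z=8).
Ordering: Al3+ < Mg2+ < Na+ < F- < O2-. The fourth smallest is F-.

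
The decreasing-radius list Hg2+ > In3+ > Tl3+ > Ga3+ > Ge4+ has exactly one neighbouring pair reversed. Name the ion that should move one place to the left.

Scanning neighbour by neighbour, only In3+/Tl3+ violates a trend: In3+ and Tl3+ are in one column with the same charge; the lighter period-5 ion has one fewer shell and is smaller. That makes Tl3+ the one sitting a position late relative to where it belongs.

Tl3+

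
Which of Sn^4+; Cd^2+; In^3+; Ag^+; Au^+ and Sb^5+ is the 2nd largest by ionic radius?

Ag^+

Tabulating Z and e⁻: Sb^5+: 46 e⁻, Z=51, Sn^4+: 46 e⁻, Z=50, In^3+: 46 e⁻, Z=49, Cd^2+: 46 e⁻, Z=48, Ag^+: 46 e⁻, Z=47, Au^+: 78 e⁻, Z=79. Sb^5+ < Sn^4+ (isoelectronic, higher Z=51 is smaller); Sn^4+ < In^3+ (both 46 e⁻, Z=50>49); In^3+ < Cd^2+ (both 46 e⁻, Z=49>48); Cd^2+ < Ag^+ (isoelectronic, higher Z=48 is smaller); Ag^+ < Au^+ (same group, 1 shell fewer).
Ordering: Sb^5+ < Sn^4+ < In^3+ < Cd^2+ < Ag^+ < Au^+. The 2nd largest is Ag^+.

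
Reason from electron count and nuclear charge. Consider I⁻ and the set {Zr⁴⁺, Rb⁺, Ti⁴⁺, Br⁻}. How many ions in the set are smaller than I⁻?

Work out protons and electrons: Ti⁴⁺ has 18 e⁻ (Z=22), Zr⁴⁺ has 36 e⁻ (Z=40), Rb⁺ has 36 e⁻ (Z=37), Br⁻ has 36 e⁻ (Z=35), I⁻ has 54 e⁻ (Z=53). Ti⁴⁺ < Zr⁴⁺ (same group, 1 shell fewer); Zr⁴⁺ < Rb⁺ (isoelectronic, higher Z=40 is smaller); Rb⁺ < Br⁻ (isoelectronic, higher Z=37 is smaller); Br⁻ < I⁻ (same group, 1 shell fewer).
Ordering all of them (including I⁻) by radius gives Ti⁴⁺ < Zr⁴⁺ < Rb⁺ < Br⁻ < I⁻. Count: 4.

4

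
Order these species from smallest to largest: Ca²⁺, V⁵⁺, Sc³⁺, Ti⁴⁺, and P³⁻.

Isoelectronic series (18 e⁻ each). Size is set by nuclear charge: more protons means a smaller ion. V⁵⁺ (Z=23), Ti⁴⁺ (Z=22), Sc³⁺ (Z=21), Ca²⁺ (Z=20), P³⁻ (Z=15).

V⁵⁺ < Ti⁴⁺ < Sc³⁺ < Ca²⁺ < P³⁻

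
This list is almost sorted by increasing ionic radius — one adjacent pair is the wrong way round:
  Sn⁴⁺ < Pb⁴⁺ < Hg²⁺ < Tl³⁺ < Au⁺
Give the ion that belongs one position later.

Hg²⁺

The pair Hg²⁺, Tl³⁺ is the wrong way round — both have 78 electrons but Z(Tl)=81 > Z(Hg)=80, so Tl³⁺ should be the smaller of the two. All other adjacent pairs agree with periodic trends, so Hg²⁺ is the misplaced ion.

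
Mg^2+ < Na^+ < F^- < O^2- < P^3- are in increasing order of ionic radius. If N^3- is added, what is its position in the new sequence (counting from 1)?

5

Mg^2+ (Z=12, 10 e⁻), Na^+ (Z=11, 10 e⁻), F^- (Z=9, 10 e⁻), O^2- (Z=8, 10 e⁻), N^3- (Z=7, 10 e⁻), P^3- (Z=15, 18 e⁻). Mg^2+ < Na^+ (isoelectronic, higher Z=12 is smaller); Na^+ < F^- (both 10 e⁻, Z=11>9); F^- < O^2- (both 10 e⁻, Z=9>8); O^2- < N^3- (isoelectronic, higher Z=8 is smaller); N^3- < P^3- (same group, period 2 vs 3).
Putting N^3- in gives Mg^2+ < Na^+ < F^- < O^2- < N^3- < P^3-; it lands at slot 5.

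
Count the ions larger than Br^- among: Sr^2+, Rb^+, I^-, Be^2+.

1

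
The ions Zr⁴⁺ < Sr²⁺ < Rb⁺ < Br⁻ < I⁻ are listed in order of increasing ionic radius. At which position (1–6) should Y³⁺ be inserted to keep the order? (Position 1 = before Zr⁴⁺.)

Zr⁴⁺ has 36 e⁻ (Z=40), Y³⁺ has 36 e⁻ (Z=39), Sr²⁺ has 36 e⁻ (Z=38), Rb⁺ has 36 e⁻ (Z=37), Br⁻ has 36 e⁻ (Z=35), I⁻ has 54 e⁻ (Z=53). Zr⁴⁺ < Y³⁺ (isoelectronic, higher Z=40 is smaller); Y³⁺ < Sr²⁺ (both 36 e⁻, Z=39>38); Sr²⁺ < Rb⁺ (both 36 e⁻, Z=38>37); Rb⁺ < Br⁻ (isoelectronic, higher Z=37 is smaller); Br⁻ < I⁻ (same group, 1 shell fewer).
Putting Y³⁺ in gives Zr⁴⁺ < Y³⁺ < Sr²⁺ < Rb⁺ < Br⁻ < I⁻; it lands at slot 2.

2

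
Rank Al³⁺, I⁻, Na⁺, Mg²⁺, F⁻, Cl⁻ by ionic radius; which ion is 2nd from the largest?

Cl⁻

First list Z and electron count for each: Al³⁺ has 10 e⁻ (Z=13), Mg²⁺ has 10 e⁻ (Z=12), Na⁺ has 10 e⁻ (Z=11), F⁻ has 10 e⁻ (Z=9), Cl⁻ has 18 e⁻ (Z=17), I⁻ has 54 e⁻ (Z=53). Al³⁺ < Mg²⁺ (both 10 e⁻, Z=13>12); Mg²⁺ < Na⁺ (isoelectronic, higher Z=12 is smaller); Na⁺ < F⁻ (both 10 e⁻, Z=11>9); F⁻ < Cl⁻ (same group, period 2 vs 3); Cl⁻ < I⁻ (same group, 2 shells fewer).
Ordering: Al³⁺ < Mg²⁺ < Na⁺ < F⁻ < Cl⁻ < I⁻. The 2nd largest is Cl⁻.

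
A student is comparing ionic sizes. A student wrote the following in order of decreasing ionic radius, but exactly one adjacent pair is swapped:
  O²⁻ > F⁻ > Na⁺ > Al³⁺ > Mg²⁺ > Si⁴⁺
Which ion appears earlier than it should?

Al³⁺

Compare adjacent ions: they are isoelectronic (10 e⁻) and Al has more protons than Mg (13 vs 12), making Al³⁺ smaller — yet in this decreasing list Al³⁺ sits before Mg²⁺. Nothing else is reversed, so Al³⁺ should move one place to the right.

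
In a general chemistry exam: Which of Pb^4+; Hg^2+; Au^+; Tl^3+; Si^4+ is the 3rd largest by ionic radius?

Tl^3+

First list Z and electron count for each: Si^4+ has 10 e⁻ (Z=14), Pb^4+ has 78 e⁻ (Z=82), Tl^3+ has 78 e⁻ (Z=81), Hg^2+ has 78 e⁻ (Z=80), Au^+ has 78 e⁻ (Z=79). Si^4+ < Pb^4+ (same group, period 3 vs 6); Pb^4+ < Tl^3+ (isoelectronic, higher Z=82 is smaller); Tl^3+ < Hg^2+ (both 78 e⁻, Z=81>80); Hg^2+ < Au^+ (isoelectronic, higher Z=80 is smaller).
That gives Si^4+ < Pb^4+ < Tl^3+ < Hg^2+ < Au^+. From the largest end, number 3 is Tl^3+.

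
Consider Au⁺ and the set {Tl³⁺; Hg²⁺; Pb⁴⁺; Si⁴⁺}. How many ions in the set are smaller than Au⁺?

4

Tabulating Z and e⁻: Si⁴⁺: 10 e⁻, Z=14, Pb⁴⁺: 78 e⁻, Z=82, Tl³⁺: 78 e⁻, Z=81, Hg²⁺: 78 e⁻, Z=80, Au⁺: 78 e⁻, Z=79. Si⁴⁺ < Pb⁴⁺ (same group, period 3 vs 6); Pb⁴⁺ < Tl³⁺ (both 78 e⁻, Z=82>81); Tl³⁺ < Hg²⁺ (both 78 e⁻, Z=81>80); Hg²⁺ < Au⁺ (both 78 e⁻, Z=80>79).
Ordering all of them (including Au⁺) by radius gives Si⁴⁺ < Pb⁴⁺ < Tl³⁺ < Hg²⁺ < Au⁺. So 4 are smaller.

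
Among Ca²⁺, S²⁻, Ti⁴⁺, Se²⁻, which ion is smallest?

Ti⁴⁺

Work out protons and electrons: Ti⁴⁺ has 18 e⁻ (Z=22), Ca²⁺ has 18 e⁻ (Z=20), S²⁻ has 18 e⁻ (Z=16), Se²⁻ has 36 e⁻ (Z=34). Ti⁴⁺ < Ca²⁺ (isoelectronic, higher Z=22 is smaller); Ca²⁺ < S²⁻ (isoelectronic, higher Z=20 is smaller); S²⁻ < Se²⁻ (same group, 1 shell fewer).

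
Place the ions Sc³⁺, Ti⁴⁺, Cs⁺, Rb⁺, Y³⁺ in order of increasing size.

Ti⁴⁺ < Sc³⁺ < Y³⁺ < Rb⁺ < Cs⁺

Work out protons and electrons: Ti⁴⁺ (Z=22, 18 e⁻), Sc³⁺ (Z=21, 18 e⁻), Y³⁺ (Z=39, 36 e⁻), Rb⁺ (Z=37, 36 e⁻), Cs⁺ (Z=55, 54 e⁻). Ti⁴⁺ < Sc³⁺ (both 18 e⁻, Z=22>21); Sc³⁺ < Y³⁺ (same group, 1 shell fewer); Y³⁺ < Rb⁺ (isoelectronic, higher Z=39 is smaller); Rb⁺ < Cs⁺ (same group, period 5 vs 6).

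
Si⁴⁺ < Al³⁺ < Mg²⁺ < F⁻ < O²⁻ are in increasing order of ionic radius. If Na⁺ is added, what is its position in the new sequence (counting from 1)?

Each ion has 10 electrons. The ranking follows nuclear charge in reverse — greater Z gives a smaller radius. Si⁴⁺ (Z=14), Al³⁺ (Z=13), Mg²⁺ (Z=12), Na⁺ (Z=11), F⁻ (Z=9), O²⁻ (Z=8).
Putting Na⁺ in gives Si⁴⁺ < Al³⁺ < Mg²⁺ < Na⁺ < F⁻ < O²⁻; it lands at slot 4.

4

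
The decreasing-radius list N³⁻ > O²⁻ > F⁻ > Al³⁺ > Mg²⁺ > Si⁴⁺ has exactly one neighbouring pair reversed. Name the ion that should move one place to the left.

Mg²⁺

Scanning neighbour by neighbour, only Al³⁺/Mg²⁺ violates a trend: both have 10 electrons but Z(Al)=13 > Z(Mg)=12, so Al³⁺ should be the smaller of the two. That makes Mg²⁺ the one sitting a position late relative to where it belongs.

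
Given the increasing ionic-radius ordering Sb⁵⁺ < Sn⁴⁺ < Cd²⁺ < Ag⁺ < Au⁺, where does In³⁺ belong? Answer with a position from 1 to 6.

Sb⁵⁺: 46 e⁻, Z=51, Sn⁴⁺: 46 e⁻, Z=50, In³⁺: 46 e⁻, Z=49, Cd²⁺: 46 e⁻, Z=48, Ag⁺: 46 e⁻, Z=47, Au⁺: 78 e⁻, Z=79. Sb⁵⁺ < Sn⁴⁺ (isoelectronic, higher Z=51 is smaller); Sn⁴⁺ < In³⁺ (isoelectronic, higher Z=50 is smaller); In³⁺ < Cd²⁺ (both 46 e⁻, Z=49>48); Cd²⁺ < Ag⁺ (isoelectronic, higher Z=48 is smaller); Ag⁺ < Au⁺ (same group, 1 shell fewer).
Putting In³⁺ in gives Sb⁵⁺ < Sn⁴⁺ < In³⁺ < Cd²⁺ < Ag⁺ < Au⁺; it lands at slot 3.

3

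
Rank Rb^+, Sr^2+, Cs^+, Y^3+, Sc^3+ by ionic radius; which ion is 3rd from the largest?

Sc^3+ (Z=21, 18 e⁻), Y^3+ (Z=39, 36 e⁻), Sr^2+ (Z=38, 36 e⁻), Rb^+ (Z=37, 36 e⁻), Cs^+ (Z=55, 54 e⁻). Sc^3+ < Y^3+ (same group, period 4 vs 5); Y^3+ < Sr^2+ (isoelectronic, higher Z=39 is smaller); Sr^2+ < Rb^+ (isoelectronic, higher Z=38 is smaller); Rb^+ < Cs^+ (same group, 1 shell fewer).
That gives Sc^3+ < Y^3+ < Sr^2+ < Rb^+ < Cs^+. From the largest end, number 3 is Sr^2+.

Sr^2+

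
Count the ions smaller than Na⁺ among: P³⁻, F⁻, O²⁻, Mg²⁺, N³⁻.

1

First list Z and electron count for each: Mg²⁺ (Z=12, 10 e⁻), Na⁺ (Z=11, 10 e⁻), F⁻ (Z=9, 10 e⁻), O²⁻ (Z=8, 10 e⁻), N³⁻ (Z=7, 10 e⁻), P³⁻ (Z=15, 18 e⁻). Mg²⁺ < Na⁺ (both 10 e⁻, Z=12>11); Na⁺ < F⁻ (both 10 e⁻, Z=11>9); F⁻ < O²⁻ (both 10 e⁻, Z=9>8); O²⁻ < N³⁻ (isoelectronic, higher Z=8 is smaller); N³⁻ < P³⁻ (same group, 1 shell fewer).
Ordering all of them (including Na⁺) by radius gives Mg²⁺ < Na⁺ < F⁻ < O²⁻ < N³⁻ < P³⁻. So 1 is smaller.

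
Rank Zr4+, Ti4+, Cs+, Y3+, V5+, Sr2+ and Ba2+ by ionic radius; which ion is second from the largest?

Ba2+

V5+: 18 e⁻, Z=23, Ti4+: 18 e⁻, Z=22, Zr4+: 36 e⁻, Z=40, Y3+: 36 e⁻, Z=39, Sr2+: 36 e⁻, Z=38, Ba2+: 54 e⁻, Z=56, Cs+: 54 e⁻, Z=55. V5+ < Ti4+ (isoelectronic, higher Z=23 is smaller); Ti4+ < Zr4+ (same group, period 4 vs 5); Zr4+ < Y3+ (both 36 e⁻, Z=40>39); Y3+ < Sr2+ (both 36 e⁻, Z=39>38); Sr2+ < Ba2+ (same group, period 5 vs 6); Ba2+ < Cs+ (isoelectronic, higher Z=56 is smaller).
Ordering: V5+ < Ti4+ < Zr4+ < Y3+ < Sr2+ < Ba2+ < Cs+. The second largest is Ba2+.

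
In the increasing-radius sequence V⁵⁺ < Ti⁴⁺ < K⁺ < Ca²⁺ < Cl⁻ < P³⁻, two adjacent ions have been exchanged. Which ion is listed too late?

Ca²⁺

Scanning neighbour by neighbour, only K⁺/Ca²⁺ violates a trend: they are isoelectronic (18 e⁻) and Ca has more protons than K (20 vs 19), making Ca²⁺ smaller. That makes Ca²⁺ the one sitting a position late relative to where it belongs.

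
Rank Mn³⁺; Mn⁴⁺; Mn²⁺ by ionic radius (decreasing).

Mn²⁺ > Mn³⁺ > Mn⁴⁺

For a single element, ionic radius drops as positive charge rises — Mn⁴⁺ < Mn²⁺.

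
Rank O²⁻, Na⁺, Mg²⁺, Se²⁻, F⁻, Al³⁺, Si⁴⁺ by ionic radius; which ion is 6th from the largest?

Al³⁺

Work out protons and electrons: Si⁴⁺ (Z=14, 10 e⁻), Al³⁺ (Z=13, 10 e⁻), Mg²⁺ (Z=12, 10 e⁻), Na⁺ (Z=11, 10 e⁻), F⁻ (Z=9, 10 e⁻), O²⁻ (Z=8, 10 e⁻), Se²⁻ (Z=34, 36 e⁻). Si⁴⁺ < Al³⁺ (isoelectronic, higher Z=14 is smaller); Al³⁺ < Mg²⁺ (both 10 e⁻, Z=13>12); Mg²⁺ < Na⁺ (both 10 e⁻, Z=12>11); Na⁺ < F⁻ (isoelectronic, higher Z=11 is smaller); F⁻ < O²⁻ (both 10 e⁻, Z=9>8); O²⁻ < Se²⁻ (same group, period 2 vs 4).
That gives Si⁴⁺ < Al³⁺ < Mg²⁺ < Na⁺ < F⁻ < O²⁻ < Se²⁻. From the largest end, number 6 is Al³⁺.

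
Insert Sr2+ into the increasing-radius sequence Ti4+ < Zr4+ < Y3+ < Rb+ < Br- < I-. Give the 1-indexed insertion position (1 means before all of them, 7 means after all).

Work out protons and electrons: Ti4+: 18 e⁻, Z=22, Zr4+: 36 e⁻, Z=40, Y3+: 36 e⁻, Z=39, Sr2+: 36 e⁻, Z=38, Rb+: 36 e⁻, Z=37, Br-: 36 e⁻, Z=35, I-: 54 e⁻, Z=53. Ti4+ < Zr4+ (same group, period 4 vs 5); Zr4+ < Y3+ (both 36 e⁻, Z=40>39); Y3+ < Sr2+ (both 36 e⁻, Z=39>38); Sr2+ < Rb+ (isoelectronic, higher Z=38 is smaller); Rb+ < Br- (both 36 e⁻, Z=37>35); Br- < I- (same group, 1 shell fewer).
Putting Sr2+ in gives Ti4+ < Zr4+ < Y3+ < Sr2+ < Rb+ < Br- < I-; it lands at slot 4.

4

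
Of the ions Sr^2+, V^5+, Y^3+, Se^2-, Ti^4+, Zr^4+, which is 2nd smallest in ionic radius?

Work out protons and electrons: V^5+ (Z=23, 18 e⁻), Ti^4+ (Z=22, 18 e⁻), Zr^4+ (Z=40, 36 e⁻), Y^3+ (Z=39, 36 e⁻), Sr^2+ (Z=38, 36 e⁻), Se^2- (Z=34, 36 e⁻). V^5+ < Ti^4+ (both 18 e⁻, Z=23>22); Ti^4+ < Zr^4+ (same group, period 4 vs 5); Zr^4+ < Y^3+ (isoelectronic, higher Z=40 is smaller); Y^3+ < Sr^2+ (isoelectronic, higher Z=39 is smaller); Sr^2+ < Se^2- (isoelectronic, higher Z=38 is smaller).
Full ascending order: V^5+ < Ti^4+ < Zr^4+ < Y^3+ < Sr^2+ < Se^2-. Counting from the smallest, position 2 is Ti^4+.

Ti^4+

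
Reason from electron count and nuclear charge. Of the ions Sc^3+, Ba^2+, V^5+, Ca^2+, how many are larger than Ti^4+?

3

Work out protons and electrons: V^5+ has 18 e⁻ (Z=23), Ti^4+ has 18 e⁻ (Z=22), Sc^3+ has 18 e⁻ (Z=21), Ca^2+ has 18 e⁻ (Z=20), Ba^2+ has 54 e⁻ (Z=56). V^5+ < Ti^4+ (both 18 e⁻, Z=23>22); Ti^4+ < Sc^3+ (both 18 e⁻, Z=22>21); Sc^3+ < Ca^2+ (isoelectronic, higher Z=21 is smaller); Ca^2+ < Ba^2+ (same group, period 4 vs 6).
Overall: V^5+ < Ti^4+ < Sc^3+ < Ca^2+ < Ba^2+. Ti^4+ has 1 below it and 3 above. So 3 are larger.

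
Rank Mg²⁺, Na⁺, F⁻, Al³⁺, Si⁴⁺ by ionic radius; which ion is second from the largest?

Isoelectronic series (10 e⁻ each). Size is set by nuclear charge: more protons means a smaller ion. Si⁴⁺ (Z=14), Al³⁺ (Z=13), Mg²⁺ (Z=12), Na⁺ (Z=11), F⁻ (Z=9).
That gives Si⁴⁺ < Al³⁺ < Mg²⁺ < Na⁺ < F⁻. From the largest end, number 2 is Na⁺.

Na⁺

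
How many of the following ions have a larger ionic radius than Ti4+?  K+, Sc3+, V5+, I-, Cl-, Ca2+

5

Tabulating Z and e⁻: V5+ has 18 e⁻ (Z=23), Ti4+ has 18 e⁻ (Z=22), Sc3+ has 18 e⁻ (Z=21), Ca2+ has 18 e⁻ (Z=20), K+ has 18 e⁻ (Z=19), Cl- has 18 e⁻ (Z=17), I- has 54 e⁻ (Z=53). V5+ < Ti4+ (isoelectronic, higher Z=23 is smaller); Ti4+ < Sc3+ (both 18 e⁻, Z=22>21); Sc3+ < Ca2+ (isoelectronic, higher Z=21 is smaller); Ca2+ < K+ (both 18 e⁻, Z=20>19); K+ < Cl- (both 18 e⁻, Z=19>17); Cl- < I- (same group, period 3 vs 5).
Relative to Ti4+, the ions that are larger are Sc3+, Ca2+, K+, Cl-, I-. That's 5.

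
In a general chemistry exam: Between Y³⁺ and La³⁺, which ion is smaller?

All are in the same group with charge +3. Radius grows down the group as n (the outermost shell) increases.

Y³⁺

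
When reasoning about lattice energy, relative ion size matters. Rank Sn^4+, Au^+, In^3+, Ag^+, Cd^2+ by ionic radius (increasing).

First list Z and electron count for each: Sn^4+ (Z=50, 46 e⁻), In^3+ (Z=49, 46 e⁻), Cd^2+ (Z=48, 46 e⁻), Ag^+ (Z=47, 46 e⁻), Au^+ (Z=79, 78 e⁻). Sn^4+ < In^3+ (isoelectronic, higher Z=50 is smaller); In^3+ < Cd^2+ (both 46 e⁻, Z=49>48); Cd^2+ < Ag^+ (both 46 e⁻, Z=48>47); Ag^+ < Au^+ (same group, 1 shell fewer).

Sn^4+ < In^3+ < Cd^2+ < Ag^+ < Au^+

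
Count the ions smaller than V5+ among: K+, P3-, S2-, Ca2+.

0

Each ion has 18 electrons. The ranking follows nuclear charge in reverse — greater Z gives a smaller radius. V5+ (Z=23), Ca2+ (Z=20), K+ (Z=19), S2- (Z=16), P3- (Z=15).
Relative to V5+, the ions that are smaller are none. So 0 are smaller.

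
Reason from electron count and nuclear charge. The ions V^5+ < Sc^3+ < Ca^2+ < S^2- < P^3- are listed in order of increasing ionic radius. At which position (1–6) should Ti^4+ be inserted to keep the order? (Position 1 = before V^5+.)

All of these have 18 electrons (isoelectronic). With the same electron cloud, the ion with the most protons pulls it in tightest. Nuclear charges: V^5+ (Z=23), Ti^4+ (Z=22), Sc^3+ (Z=21), Ca^2+ (Z=20), S^2- (Z=16), P^3- (Z=15). Highest Z is smallest.
Putting Ti^4+ in gives V^5+ < Ti^4+ < Sc^3+ < Ca^2+ < S^2- < P^3-; it lands at slot 2.

2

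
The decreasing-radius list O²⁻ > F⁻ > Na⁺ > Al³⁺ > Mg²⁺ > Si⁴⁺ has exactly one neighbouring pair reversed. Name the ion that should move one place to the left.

Check each adjacent pair. Al³⁺ and Mg²⁺ are reversed: Al³⁺ and Mg²⁺ share 10 electrons; the higher nuclear charge on Al (Z=13) contracts it more, so Al³⁺ < Mg²⁺. No other neighbouring pair contradicts the periodic trends, so Mg²⁺ is the ion listed too late.

Mg²⁺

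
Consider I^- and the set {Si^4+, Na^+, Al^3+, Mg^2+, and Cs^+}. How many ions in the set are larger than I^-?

Electron counts and nuclear charges: Si^4+ (Z=14, 10 e⁻), Al^3+ (Z=13, 10 e⁻), Mg^2+ (Z=12, 10 e⁻), Na^+ (Z=11, 10 e⁻), Cs^+ (Z=55, 54 e⁻), I^- (Z=53, 54 e⁻). Si^4+ < Al^3+ (isoelectronic, higher Z=14 is smaller); Al^3+ < Mg^2+ (isoelectronic, higher Z=13 is smaller); Mg^2+ < Na^+ (isoelectronic, higher Z=12 is smaller); Na^+ < Cs^+ (same group, period 3 vs 6); Cs^+ < I^- (both 54 e⁻, Z=55>53).
Relative to I^-, the ions that are larger are none. Count: 0.

0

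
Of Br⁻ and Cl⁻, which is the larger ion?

All are in the same group with charge -1. Radius grows down the group as n (the outermost shell) increases.

Br⁻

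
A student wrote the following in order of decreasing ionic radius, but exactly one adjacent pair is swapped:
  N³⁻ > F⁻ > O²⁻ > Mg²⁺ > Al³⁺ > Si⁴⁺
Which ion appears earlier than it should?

Check each adjacent pair. F⁻ and O²⁻ are reversed: F⁻ and O²⁻ share 10 electrons; the higher nuclear charge on F (Z=9) contracts it more, so F⁻ < O²⁻. No other neighbouring pair contradicts the periodic trends, so F⁻ is the ion listed too early.

F⁻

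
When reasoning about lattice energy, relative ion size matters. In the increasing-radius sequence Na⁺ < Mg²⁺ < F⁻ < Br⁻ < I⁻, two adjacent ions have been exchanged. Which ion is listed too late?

Scanning neighbour by neighbour, only Na⁺/Mg²⁺ violates a trend: both have 10 electrons but Z(Mg)=12 > Z(Na)=11, so Mg²⁺ should be the smaller of the two. That makes Mg²⁺ the one sitting a position late relative to where it belongs.

Mg²⁺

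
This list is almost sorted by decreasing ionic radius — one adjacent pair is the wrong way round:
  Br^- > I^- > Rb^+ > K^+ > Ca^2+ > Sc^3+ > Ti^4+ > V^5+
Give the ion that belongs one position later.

The pair Br^-, I^- is the wrong way round — same group and charge — period 4 sits above period 5, so Br^- is smaller. All other adjacent pairs agree with periodic trends, so Br^- is the misplaced ion.

Br^-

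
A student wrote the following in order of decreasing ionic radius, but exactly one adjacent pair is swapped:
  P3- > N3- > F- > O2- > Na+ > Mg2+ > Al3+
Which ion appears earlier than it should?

The pair F-, O2- is the wrong way round — both have 10 electrons but Z(F)=9 > Z(O)=8, so F- should be the smaller of the two. All other adjacent pairs agree with periodic trends, so F- is the misplaced ion.

F-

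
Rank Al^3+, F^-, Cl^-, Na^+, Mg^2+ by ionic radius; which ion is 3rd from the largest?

Tabulating Z and e⁻: Al^3+: 10 e⁻, Z=13, Mg^2+: 10 e⁻, Z=12, Na^+: 10 e⁻, Z=11, F^-: 10 e⁻, Z=9, Cl^-: 18 e⁻, Z=17. Al^3+ < Mg^2+ (isoelectronic, higher Z=13 is smaller); Mg^2+ < Na^+ (isoelectronic, higher Z=12 is smaller); Na^+ < F^- (both 10 e⁻, Z=11>9); F^- < Cl^- (same group, 1 shell fewer).
Full ascending order: Al^3+ < Mg^2+ < Na^+ < F^- < Cl^-. Counting from the largest, position 3 is Na^+.

Na^+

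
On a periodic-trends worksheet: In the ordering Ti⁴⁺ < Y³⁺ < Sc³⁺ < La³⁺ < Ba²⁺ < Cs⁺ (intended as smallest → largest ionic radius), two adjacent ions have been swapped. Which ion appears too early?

The pair Y³⁺, Sc³⁺ is the wrong way round — both in group 3 with the same charge; Sc³⁺ (period 4) has the smaller radius. All other adjacent pairs agree with periodic trends, so Y³⁺ is the misplaced ion.

Y³⁺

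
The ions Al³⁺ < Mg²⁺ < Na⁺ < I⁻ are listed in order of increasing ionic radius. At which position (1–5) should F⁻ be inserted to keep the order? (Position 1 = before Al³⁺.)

Al³⁺ has 10 e⁻ (Z=13), Mg²⁺ has 10 e⁻ (Z=12), Na⁺ has 10 e⁻ (Z=11), F⁻ has 10 e⁻ (Z=9), I⁻ has 54 e⁻ (Z=53). Al³⁺ < Mg²⁺ (isoelectronic, higher Z=13 is smaller); Mg²⁺ < Na⁺ (isoelectronic, higher Z=12 is smaller); Na⁺ < F⁻ (isoelectronic, higher Z=11 is smaller); F⁻ < I⁻ (same group, 3 shells fewer).
Putting F⁻ in gives Al³⁺ < Mg²⁺ < Na⁺ < F⁻ < I⁻; it lands at slot 4.

4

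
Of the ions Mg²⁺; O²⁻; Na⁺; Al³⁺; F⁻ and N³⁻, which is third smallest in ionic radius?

Isoelectronic series (10 e⁻ each). Size is set by nuclear charge: more protons means a smaller ion. Al³⁺ (Z=13), Mg²⁺ (Z=12), Na⁺ (Z=11), F⁻ (Z=9), O²⁻ (Z=8), N³⁻ (Z=7).
So the order is Al³⁺ < Mg²⁺ < Na⁺ < F⁻ < O²⁻ < N³⁻; the 3rd-smallest ion is Na⁺.

Na⁺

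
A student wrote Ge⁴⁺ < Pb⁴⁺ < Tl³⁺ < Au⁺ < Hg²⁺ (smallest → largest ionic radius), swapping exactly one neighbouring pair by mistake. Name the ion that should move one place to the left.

Hg²⁺

The pair Au⁺, Hg²⁺ is the wrong way round — they are isoelectronic (78 e⁻) and Hg has more protons than Au (80 vs 79), making Hg²⁺ smaller. All other adjacent pairs agree with periodic trends, so Hg²⁺ is the misplaced ion.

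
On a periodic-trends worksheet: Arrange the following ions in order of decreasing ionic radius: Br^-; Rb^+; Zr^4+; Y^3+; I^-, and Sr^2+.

I^- > Br^- > Rb^+ > Sr^2+ > Y^3+ > Zr^4+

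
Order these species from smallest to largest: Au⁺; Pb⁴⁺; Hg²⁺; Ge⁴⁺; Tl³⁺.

Ge⁴⁺ has 28 e⁻ (Z=32), Pb⁴⁺ has 78 e⁻ (Z=82), Tl³⁺ has 78 e⁻ (Z=81), Hg²⁺ has 78 e⁻ (Z=80), Au⁺ has 78 e⁻ (Z=79). Ge⁴⁺ < Pb⁴⁺ (same group, 2 shells fewer); Pb⁴⁺ < Tl³⁺ (both 78 e⁻, Z=82>81); Tl³⁺ < Hg²⁺ (both 78 e⁻, Z=81>80); Hg²⁺ < Au⁺ (isoelectronic, higher Z=80 is smaller).

Ge⁴⁺ < Pb⁴⁺ < Tl³⁺ < Hg²⁺ < Au⁺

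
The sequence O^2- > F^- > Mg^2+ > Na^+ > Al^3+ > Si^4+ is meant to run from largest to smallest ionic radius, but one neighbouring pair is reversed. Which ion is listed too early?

The pair Mg^2+, Na^+ is the wrong way round — both have 10 electrons but Z(Mg)=12 > Z(Na)=11, so Mg^2+ should be the smaller of the two. All other adjacent pairs agree with periodic trends, so Mg^2+ is the misplaced ion.

Mg^2+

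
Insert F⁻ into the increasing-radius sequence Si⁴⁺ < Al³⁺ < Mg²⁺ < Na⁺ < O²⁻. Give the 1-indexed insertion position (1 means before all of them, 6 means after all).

5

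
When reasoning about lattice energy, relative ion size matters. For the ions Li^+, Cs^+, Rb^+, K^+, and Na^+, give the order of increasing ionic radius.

Li^+ < Na^+ < K^+ < Rb^+ < Cs^+

All are in the same group with charge +1. Radius grows down the group as n (the outermost shell) increases.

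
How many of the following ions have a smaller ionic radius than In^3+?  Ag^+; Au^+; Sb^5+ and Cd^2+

1

Sb^5+ (Z=51, 46 e⁻), In^3+ (Z=49, 46 e⁻), Cd^2+ (Z=48, 46 e⁻), Ag^+ (Z=47, 46 e⁻), Au^+ (Z=79, 78 e⁻). Sb^5+ < In^3+ (isoelectronic, higher Z=51 is smaller); In^3+ < Cd^2+ (both 46 e⁻, Z=49>48); Cd^2+ < Ag^+ (isoelectronic, higher Z=48 is smaller); Ag^+ < Au^+ (same group, period 5 vs 6).
Placing each against In^3+: smaller — Sb^5+; larger — Cd^2+, Ag^+, Au^+. That's 1.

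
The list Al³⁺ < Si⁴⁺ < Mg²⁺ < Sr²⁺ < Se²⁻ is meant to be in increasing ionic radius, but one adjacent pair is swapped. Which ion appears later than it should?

Scanning neighbour by neighbour, only Al³⁺/Si⁴⁺ violates a trend: both have 10 electrons but Z(Si)=14 > Z(Al)=13, so Si⁴⁺ should be the smaller of the two. That makes Si⁴⁺ the one sitting a position late relative to where it belongs.

Si⁴⁺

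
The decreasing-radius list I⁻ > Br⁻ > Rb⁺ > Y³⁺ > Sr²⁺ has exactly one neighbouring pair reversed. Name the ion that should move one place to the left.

Scanning neighbour by neighbour, only Y³⁺/Sr²⁺ violates a trend: they are isoelectronic (36 e⁻) and Y has more protons than Sr (39 vs 38), making Y³⁺ smaller. That makes Sr²⁺ the one sitting a position late relative to where it belongs.

Sr²⁺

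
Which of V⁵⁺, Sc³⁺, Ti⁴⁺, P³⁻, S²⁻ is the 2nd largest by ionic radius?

S²⁻

Isoelectronic series (18 e⁻ each). Size is set by nuclear charge: more protons means a smaller ion. V⁵⁺ (Z=23), Ti⁴⁺ (Z=22), Sc³⁺ (Z=21), S²⁻ (Z=16), P³⁻ (Z=15).
Full ascending order: V⁵⁺ < Ti⁴⁺ < Sc³⁺ < S²⁻ < P³⁻. Counting from the largest, position 2 is S²⁻.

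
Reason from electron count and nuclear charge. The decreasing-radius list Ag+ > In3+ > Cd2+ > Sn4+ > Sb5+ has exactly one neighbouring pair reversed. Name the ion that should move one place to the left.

Cd2+

The pair In3+, Cd2+ is the wrong way round — they are isoelectronic (46 e⁻) and In has more protons than Cd (49 vs 48), making In3+ smaller. All other adjacent pairs agree with periodic trends, so Cd2+ is the misplaced ion.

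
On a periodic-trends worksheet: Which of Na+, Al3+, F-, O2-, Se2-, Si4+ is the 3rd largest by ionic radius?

F-

Work out protons and electrons: Si4+ (Z=14, 10 e⁻), Al3+ (Z=13, 10 e⁻), Na+ (Z=11, 10 e⁻), F- (Z=9, 10 e⁻), O2- (Z=8, 10 e⁻), Se2- (Z=34, 36 e⁻). Si4+ < Al3+ (isoelectronic, higher Z=14 is smaller); Al3+ < Na+ (both 10 e⁻, Z=13>11); Na+ < F- (isoelectronic, higher Z=11 is smaller); F- < O2- (isoelectronic, higher Z=9 is smaller); O2- < Se2- (same group, 2 shells fewer).
Ordering: Si4+ < Al3+ < Na+ < F- < O2- < Se2-. The 3rd largest is F-.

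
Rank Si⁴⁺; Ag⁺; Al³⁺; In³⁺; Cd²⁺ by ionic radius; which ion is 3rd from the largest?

First list Z and electron count for each: Si⁴⁺ has 10 e⁻ (Z=14), Al³⁺ has 10 e⁻ (Z=13), In³⁺ has 46 e⁻ (Z=49), Cd²⁺ has 46 e⁻ (Z=48), Ag⁺ has 46 e⁻ (Z=47). Si⁴⁺ < Al³⁺ (both 10 e⁻, Z=14>13); Al³⁺ < In³⁺ (same group, 2 shells fewer); In³⁺ < Cd²⁺ (isoelectronic, higher Z=49 is smaller); Cd²⁺ < Ag⁺ (both 46 e⁻, Z=48>47).
Ordering: Si⁴⁺ < Al³⁺ < In³⁺ < Cd²⁺ < Ag⁺. The 3rd largest is In³⁺.

In³⁺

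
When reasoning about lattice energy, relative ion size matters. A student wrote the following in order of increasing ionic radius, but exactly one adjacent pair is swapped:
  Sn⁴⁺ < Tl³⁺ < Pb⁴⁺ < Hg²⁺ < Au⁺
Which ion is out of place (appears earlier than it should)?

Check each adjacent pair. Tl³⁺ and Pb⁴⁺ are reversed: they are isoelectronic (78 e⁻) and Pb has more protons than Tl (82 vs 81), making Pb⁴⁺ smaller. No other neighbouring pair contradicts the periodic trends, so Tl³⁺ is the ion listed too early.

Tl³⁺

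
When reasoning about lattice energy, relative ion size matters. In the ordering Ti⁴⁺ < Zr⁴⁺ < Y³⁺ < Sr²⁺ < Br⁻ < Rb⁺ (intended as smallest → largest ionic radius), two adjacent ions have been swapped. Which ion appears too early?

Compare adjacent ions: both have 36 electrons but Z(Rb)=37 > Z(Br)=35, so Rb⁺ should be the smaller of the two — yet in this increasing list Br⁻ sits before Rb⁺. Nothing else is reversed, so Br⁻ should move one place to the right.

Br⁻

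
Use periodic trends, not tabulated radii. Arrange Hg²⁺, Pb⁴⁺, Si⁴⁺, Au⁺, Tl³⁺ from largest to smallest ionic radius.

Au⁺ > Hg²⁺ > Tl³⁺ > Pb⁴⁺ > Si⁴⁺

Work out protons and electrons: Si⁴⁺ (Z=14, 10 e⁻), Pb⁴⁺ (Z=82, 78 e⁻), Tl³⁺ (Z=81, 78 e⁻), Hg²⁺ (Z=80, 78 e⁻), Au⁺ (Z=79, 78 e⁻). Si⁴⁺ < Pb⁴⁺ (same group, 3 shells fewer); Pb⁴⁺ < Tl³⁺ (both 78 e⁻, Z=82>81); Tl³⁺ < Hg²⁺ (isoelectronic, higher Z=81 is smaller); Hg²⁺ < Au⁺ (both 78 e⁻, Z=80>79).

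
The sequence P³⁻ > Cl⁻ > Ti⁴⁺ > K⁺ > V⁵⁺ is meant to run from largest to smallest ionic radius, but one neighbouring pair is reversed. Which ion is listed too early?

Scanning neighbour by neighbour, only Ti⁴⁺/K⁺ violates a trend: both have 18 electrons but Z(Ti)=22 > Z(K)=19, so Ti⁴⁺ should be the smaller of the two. That makes Ti⁴⁺ the one sitting a position early relative to where it belongs.

Ti⁴⁺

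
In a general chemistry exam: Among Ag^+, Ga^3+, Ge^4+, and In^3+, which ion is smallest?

Ge^4+

Ge^4+: 28 e⁻, Z=32, Ga^3+: 28 e⁻, Z=31, In^3+: 46 e⁻, Z=49, Ag^+: 46 e⁻, Z=47. Ge^4+ < Ga^3+ (both 28 e⁻, Z=32>31); Ga^3+ < In^3+ (same group, 1 shell fewer); In^3+ < Ag^+ (both 46 e⁻, Z=49>47).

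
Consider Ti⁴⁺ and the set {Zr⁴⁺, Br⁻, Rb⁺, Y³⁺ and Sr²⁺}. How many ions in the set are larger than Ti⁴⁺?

5

First list Z and electron count for each: Ti⁴⁺ has 18 e⁻ (Z=22), Zr⁴⁺ has 36 e⁻ (Z=40), Y³⁺ has 36 e⁻ (Z=39), Sr²⁺ has 36 e⁻ (Z=38), Rb⁺ has 36 e⁻ (Z=37), Br⁻ has 36 e⁻ (Z=35). Ti⁴⁺ < Zr⁴⁺ (same group, 1 shell fewer); Zr⁴⁺ < Y³⁺ (both 36 e⁻, Z=40>39); Y³⁺ < Sr²⁺ (both 36 e⁻, Z=39>38); Sr²⁺ < Rb⁺ (isoelectronic, higher Z=38 is smaller); Rb⁺ < Br⁻ (both 36 e⁻, Z=37>35).
Overall: Ti⁴⁺ < Zr⁴⁺ < Y³⁺ < Sr²⁺ < Rb⁺ < Br⁻. Ti⁴⁺ has 0 below it and 5 above. Count: 5.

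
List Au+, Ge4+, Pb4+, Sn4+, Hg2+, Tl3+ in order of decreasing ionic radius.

Au+ > Hg2+ > Tl3+ > Pb4+ > Sn4+ > Ge4+

Tabulating Z and e⁻: Ge4+ has 28 e⁻ (Z=32), Sn4+ has 46 e⁻ (Z=50), Pb4+ has 78 e⁻ (Z=82), Tl3+ has 78 e⁻ (Z=81), Hg2+ has 78 e⁻ (Z=80), Au+ has 78 e⁻ (Z=79). Ge4+ < Sn4+ (same group, 1 shell fewer); Sn4+ < Pb4+ (same group, period 5 vs 6); Pb4+ < Tl3+ (both 78 e⁻, Z=82>81); Tl3+ < Hg2+ (isoelectronic, higher Z=81 is smaller); Hg2+ < Au+ (isoelectronic, higher Z=80 is smaller).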